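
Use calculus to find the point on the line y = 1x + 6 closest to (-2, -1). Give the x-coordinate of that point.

Minimize D(x)^2 = (x + 2)^2 + (x + 7)^2.
d/dx[D^2] = 2(x + 2) + 2·1·(x + 7) = 0 ⇒ x = -9/2.
Then y = 3/2 and the distance is √(25/2) ≈ 3.5355.

-9/2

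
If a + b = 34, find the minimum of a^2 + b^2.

578

With a + b = 34, a^2 + b^2 = a^2 + (34 − a)^2.
The derivative 2a − 2(34 − a) = 4a − 68 vanishes at a = 17; second derivative 4 > 0, a minimum.
The minimum is 2·(17)^2 = 578.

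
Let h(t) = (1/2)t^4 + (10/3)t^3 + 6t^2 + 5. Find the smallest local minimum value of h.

h'(t) = 2t^3 + 10t^2 + 12t. Setting h'(t) = 0 gives t ∈ {-3, -2, 0}.
Second-derivative test with h''(t) = 6t^2 + 20t + 12: h''(-3) = 6 > 0 ⇒ local minimum; h''(-2) = -4 < 0 ⇒ local maximum; h''(0) = 12 > 0 ⇒ local minimum.
Thus h has its smallest local minimum at t = 0, with value 5.

5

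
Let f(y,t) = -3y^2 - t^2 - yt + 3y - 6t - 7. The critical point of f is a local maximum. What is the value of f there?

58/11

∂f/∂y = -6y - t + 3 = 0 and ∂f/∂t = -y - 2t - 6 = 0, so (y, t) = (12/11, -39/11).
The Hessian has f_{yy} = -6, f_{tt} = -2, f_{yt} = -1, giving D = 11 > 0 with f_{yy} < 0, so the point is a local maximum.
f(12/11, -39/11) = 58/11.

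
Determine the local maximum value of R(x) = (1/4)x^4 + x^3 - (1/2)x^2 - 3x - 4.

Critical points: R'(x) = x^3 + 3x^2 - x - 3 vanishes at x = -3, -1, 1.
Second-derivative test with R''(x) = 3x^2 + 6x - 1: R''(-3) = 8 > 0 ⇒ local minimum; R''(-1) = -4 < 0 ⇒ local maximum; R''(1) = 8 > 0 ⇒ local minimum.
Thus R has its local maximum at x = -1, with value -9/4.

-9/4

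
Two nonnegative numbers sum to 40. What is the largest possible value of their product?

With x + y = 40, the product is P(x) = x(40 − x).
P'(x) = 40 − 2x = 0 gives x = 20; P'' = −2 < 0, so this is the maximum.
P = 20·20 = 400.

400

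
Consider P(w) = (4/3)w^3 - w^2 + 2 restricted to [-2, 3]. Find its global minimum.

The derivative is 4w^2 - 2w, which vanishes at w = 0 and w = 1/2.
Compare values at every candidate in [-2, 3]: P(-2) = -38/3, P(0) = 2, P(1/2) = 23/12, P(3) = 29.
So the minimum is P(-2) = -38/3.

-38/3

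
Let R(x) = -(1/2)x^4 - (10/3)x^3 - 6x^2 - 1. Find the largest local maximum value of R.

-1

R'(x) = -2x^3 - 10x^2 - 12x. Setting R'(x) = 0 gives x ∈ {-3, -2, 0}.
Second-derivative test with R''(x) = -6x^2 - 20x - 12: R''(-3) = -6 < 0 ⇒ local maximum; R''(-2) = 4 > 0 ⇒ local minimum; R''(0) = -12 < 0 ⇒ local maximum.
So the largest local maximum value is R(0) = -1.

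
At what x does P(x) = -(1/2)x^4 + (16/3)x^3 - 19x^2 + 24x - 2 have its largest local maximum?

1

Critical points: P'(x) = -2x^3 + 16x^2 - 38x + 24 vanishes at x = 1, 3, 4.
Second-derivative test with P''(x) = -6x^2 + 32x - 38: P''(1) = -12 < 0 ⇒ local maximum; P''(3) = 4 > 0 ⇒ local minimum; P''(4) = -6 < 0 ⇒ local maximum.
So the largest local maximum value is P(1) = 47/6.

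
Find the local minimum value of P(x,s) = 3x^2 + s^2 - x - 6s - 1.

-121/12

∂P/∂x = 6x - 1 = 0 and ∂P/∂s = 2s - 6 = 0, so (x, s) = (1/6, 3).
The Hessian has P_{xx} = 6, P_{ss} = 2, P_{xs} = 0, giving D = 12 > 0 with P_{xx} > 0, so the point is a local minimum.
P(1/6, 3) = -121/12.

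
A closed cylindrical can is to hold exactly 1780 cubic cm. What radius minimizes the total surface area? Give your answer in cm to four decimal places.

6.5677

With radius r and height h, πr²h = 1780 so h = 1780/(πr²), and S(r) = 2πr² + 2πrh = 2πr² + 2·1780/r.
S'(r) = 4πr − 2·1780/r² = 0 ⇒ r³ = 1780/(2π), so r ≈ 6.5677 and h = 2r ≈ 13.1354.
S''(r) = 4π + 4·1780/r³ > 0, so this is the minimum; S ≈ 813.0699.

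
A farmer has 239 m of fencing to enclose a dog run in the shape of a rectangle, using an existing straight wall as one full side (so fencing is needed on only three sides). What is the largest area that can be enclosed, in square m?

57121/8

Let the sides perpendicular to the wall have length x and the parallel side y, so 2x + y = 239 and the area is A = xy = x(239 − 2x).
A'(x) = 239 − 4x = 0 gives x = 239/4, and A''(x) = −4 < 0 confirms a maximum.
Then y = 239 − 2·239/4 = 239/2 and A = 57121/8.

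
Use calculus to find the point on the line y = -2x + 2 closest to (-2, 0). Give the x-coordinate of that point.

2/5

Minimize D(x)^2 = (x + 2)^2 + (-2x + 2)^2.
d/dx[D^2] = 2(x + 2) + 2·(-2)·(-2x + 2) = 0 ⇒ x = 2/5.
Then y = 6/5 and the distance is √(36/5) ≈ 2.6833.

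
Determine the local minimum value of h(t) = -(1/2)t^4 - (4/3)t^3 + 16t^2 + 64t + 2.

-178/3

h'(t) = -2t^3 - 4t^2 + 32t + 64. Setting h'(t) = 0 gives t ∈ {-4, -2, 4}.
Second-derivative test with h''(t) = -6t^2 - 8t + 32: h''(-4) = -32 < 0 ⇒ local maximum; h''(-2) = 24 > 0 ⇒ local minimum; h''(4) = -96 < 0 ⇒ local maximum.
Thus h has its local minimum at t = -2, with value -178/3.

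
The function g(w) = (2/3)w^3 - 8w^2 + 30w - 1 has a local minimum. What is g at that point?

g'(w) = 2w^2 - 16w + 30. Setting g'(w) = 0 gives w ∈ {3, 5}.
Second-derivative test with g''(w) = 4w - 16: g''(3) = -4 < 0 ⇒ local maximum; g''(5) = 4 > 0 ⇒ local minimum.
The local minimum is g(5) = 97/3.

97/3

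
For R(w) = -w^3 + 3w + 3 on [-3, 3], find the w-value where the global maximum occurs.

R'(w) = -3w^2 + 3, which vanishes at w = -1 and w = 1.
Candidates: R(-3) = 21,  R(-1) = 1,  R(1) = 5,  R(3) = -15.
Hence the absolute maximum is 21 at w = -3.

-3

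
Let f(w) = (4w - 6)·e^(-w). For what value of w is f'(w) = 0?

By the product rule, f'(w) = (-4w + 10)·e^(-w). Since e^(-w) > 0, the only critical point is w = 5/2.
f''(5/2) has the same sign as -4 < 0, so this is a local maximum.
f(5/2) = (4)·e^(-5/2) ≈ 0.3283.

5/2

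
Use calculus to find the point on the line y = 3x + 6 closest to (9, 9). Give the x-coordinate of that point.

Minimize D(x)^2 = (x - 9)^2 + (3x - 3)^2.
d/dx[D^2] = 2(x - 9) + 2·3·(3x - 3) = 0 ⇒ x = 9/5.
Then y = 57/5 and the distance is √(288/5) ≈ 7.5895.

9/5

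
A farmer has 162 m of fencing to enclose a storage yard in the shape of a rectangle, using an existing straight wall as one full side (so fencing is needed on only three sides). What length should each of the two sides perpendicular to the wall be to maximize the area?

81/2

Let the sides perpendicular to the wall have length x and the parallel side y, so 2x + y = 162 and the area is A = xy = x(162 − 2x).
A'(x) = 162 − 4x = 0 gives x = 81/2, and A''(x) = −4 < 0 confirms a maximum.
Then y = 162 − 2·81/2 = 81 and A = 6561/2.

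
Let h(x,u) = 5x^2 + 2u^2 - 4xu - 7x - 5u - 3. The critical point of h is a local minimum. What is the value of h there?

∂h/∂x = 10x - 4u - 7 = 0 and ∂h/∂u = -4x + 4u - 5 = 0, so (x, u) = (2, 13/4).
The Hessian has h_{xx} = 10, h_{uu} = 4, h_{xu} = -4, giving D = 24 > 0 with h_{xx} > 0, so the point is a local minimum.
h(2, 13/4) = -145/8.

-145/8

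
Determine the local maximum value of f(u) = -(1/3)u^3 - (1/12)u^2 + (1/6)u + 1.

335/324

f'(u) = -u^2 - (1/6)u + 1/6. Setting f'(u) = 0 gives u ∈ {-1/2, 1/3}.
f''(u) = -2u - 1/6. f''(-1/2) = 5/6 > 0 ⇒ local minimum; f''(1/3) = -5/6 < 0 ⇒ local maximum.
Thus f has its local maximum at u = 1/3, with value 335/324.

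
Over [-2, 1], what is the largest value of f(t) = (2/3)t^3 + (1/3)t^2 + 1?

f'(t) = 2t^2 + (2/3)t, which vanishes at t = -1/3 and t = 0.
Compare values at every candidate in [-2, 1]: f(-2) = -3; f(-1/3) = 82/81; f(0) = 1; f(1) = 2.
So the maximum is f(1) = 2.

2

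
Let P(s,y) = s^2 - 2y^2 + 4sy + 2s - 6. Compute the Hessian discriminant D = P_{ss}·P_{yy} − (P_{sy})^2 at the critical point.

-24

∂P/∂s = 2s + 4y + 2 = 0 and ∂P/∂y = 4s - 4y = 0, so (s, y) = (-1/3, -1/3).
The Hessian has P_{ss} = 2, P_{yy} = -4, P_{sy} = 4, giving D = -24 < 0, so the point is a saddle point.
D = (2)·(-4) − (4)^2 = -24.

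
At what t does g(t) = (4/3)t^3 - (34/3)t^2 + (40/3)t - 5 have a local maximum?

g'(t) = 4t^2 - (68/3)t + 40/3. Setting g'(t) = 0 gives t ∈ {2/3, 5}.
Since g''(t) = 8t - 68/3, we get g''(2/3) = -52/3 < 0 ⇒ local maximum; g''(5) = 52/3 > 0 ⇒ local minimum.
The local maximum is g(2/3) = -61/81.

2/3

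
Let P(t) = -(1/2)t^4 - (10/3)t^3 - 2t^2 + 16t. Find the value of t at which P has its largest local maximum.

Critical points: P'(t) = -2t^3 - 10t^2 - 4t + 16 vanishes at t = -4, -2, 1.
Since P''(t) = -6t^2 - 20t - 4, we get P''(-4) = -20 < 0 ⇒ local maximum; P''(-2) = 12 > 0 ⇒ local minimum; P''(1) = -30 < 0 ⇒ local maximum.
Thus P has its largest local maximum at t = 1, with value 61/6.

1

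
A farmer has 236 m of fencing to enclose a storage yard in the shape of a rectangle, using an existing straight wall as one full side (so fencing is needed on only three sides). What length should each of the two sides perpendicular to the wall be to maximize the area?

59

Let the sides perpendicular to the wall have length x and the parallel side y, so 2x + y = 236 and the area is A = xy = x(236 − 2x).
A'(x) = 236 − 4x = 0 gives x = 59, and A''(x) = −4 < 0 confirms a maximum.
Then y = 236 − 2·59 = 118 and A = 6962.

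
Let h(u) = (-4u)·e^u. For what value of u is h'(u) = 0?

-1

h'(u) = (-4)·e^u + (-4u)·1·e^u = (-4u - 4)·e^u. Since e^u > 0, the only critical point is u = -1.
h''(-1) has the same sign as -4 < 0, so this is a local maximum.
h(-1) = (4)·e^(-1) ≈ 1.4715.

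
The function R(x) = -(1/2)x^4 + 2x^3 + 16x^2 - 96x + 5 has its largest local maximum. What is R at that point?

R'(x) = -2x^3 + 6x^2 + 32x - 96 = 0 at x = -4, 3, 4.
R''(x) = -6x^2 + 12x + 32. R''(-4) = -112 < 0 ⇒ local maximum; R''(3) = 14 > 0 ⇒ local minimum; R''(4) = -16 < 0 ⇒ local maximum.
Thus R has its largest local maximum at x = -4, with value 389.

389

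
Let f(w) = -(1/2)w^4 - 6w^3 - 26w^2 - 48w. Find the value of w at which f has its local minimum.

-3

f'(w) = -2w^3 - 18w^2 - 52w - 48. Setting f'(w) = 0 gives w ∈ {-4, -3, -2}.
f''(w) = -6w^2 - 36w - 52. f''(-4) = -4 < 0 ⇒ local maximum; f''(-3) = 2 > 0 ⇒ local minimum; f''(-2) = -4 < 0 ⇒ local maximum.
Thus f has its local minimum at w = -3, with value 63/2.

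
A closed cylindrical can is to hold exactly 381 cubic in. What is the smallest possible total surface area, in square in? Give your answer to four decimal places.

290.9363

With radius r and height h, πr²h = 381 so h = 381/(πr²), and S(r) = 2πr² + 2πrh = 2πr² + 2·381/r.
S'(r) = 4πr − 2·381/r² = 0 ⇒ r³ = 381/(2π), so r ≈ 3.9287 and h = 2r ≈ 7.8574.
S''(r) = 4π + 4·381/r³ > 0, so this is the minimum; S ≈ 290.9363.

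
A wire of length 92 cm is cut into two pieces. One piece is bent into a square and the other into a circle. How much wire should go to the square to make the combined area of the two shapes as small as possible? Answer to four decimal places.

51.5291

Let x be the length used for the square. Square side x/4; circle radius (92−x)/(2π).
A(x) = (x/4)² + π·((92−x)/(2π))² = x²/16 + (92−x)²/(4π) for 0 ≤ x ≤ 92. A'(x) = x/8 − (92−x)/(2π) = 0 gives x = 4·92/(π+4) ≈ 51.5291.
A'' = 1/8 + 1/(2π) > 0, so this gives the minimum combined area; x ≈ 51.5291 cm to the square.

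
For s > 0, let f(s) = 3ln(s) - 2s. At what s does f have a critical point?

3/2

f'(s) = 3/s − 2 = 0 gives s = 3/2.
f''(s) = -3/s², which is negative for s > 0, so this is a local maximum.
f(3/2) = 3·ln(3/2) - 3 ≈ -1.7836.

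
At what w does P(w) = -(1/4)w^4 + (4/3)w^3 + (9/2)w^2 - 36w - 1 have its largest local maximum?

-3

P'(w) = -w^3 + 4w^2 + 9w - 36. Setting P'(w) = 0 gives w ∈ {-3, 3, 4}.
Second-derivative test with P''(w) = -3w^2 + 8w + 9: P''(-3) = -42 < 0 ⇒ local maximum; P''(3) = 6 > 0 ⇒ local minimum; P''(4) = -7 < 0 ⇒ local maximum.
So the largest local maximum value is P(-3) = 365/4.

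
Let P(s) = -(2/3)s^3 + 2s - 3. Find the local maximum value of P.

P'(s) = -2s^2 + 2. Setting P'(s) = 0 gives s ∈ {-1, 1}.
P''(s) = -4s. P''(-1) = 4 > 0 ⇒ local minimum; P''(1) = -4 < 0 ⇒ local maximum.
Thus P has its local maximum at s = 1, with value -5/3.

-5/3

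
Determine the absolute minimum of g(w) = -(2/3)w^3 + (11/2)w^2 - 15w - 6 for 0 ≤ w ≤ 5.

The derivative is -2w^2 + 11w - 15, which vanishes at w = 5/2 and w = 3.
Candidates: g(0) = -6,  g(5/2) = -469/24,  g(3) = -39/2,  g(5) = -161/6.
The minimum over the interval is -161/6, attained at w = 5.

-161/6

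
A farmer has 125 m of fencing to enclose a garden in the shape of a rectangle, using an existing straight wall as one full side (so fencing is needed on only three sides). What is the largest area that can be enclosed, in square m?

15625/8

Let the sides perpendicular to the wall have length x and the parallel side y, so 2x + y = 125 and the area is A = xy = x(125 − 2x).
A'(x) = 125 − 4x = 0 gives x = 125/4, and A''(x) = −4 < 0 confirms a maximum.
Then y = 125 − 2·125/4 = 125/2 and A = 15625/8.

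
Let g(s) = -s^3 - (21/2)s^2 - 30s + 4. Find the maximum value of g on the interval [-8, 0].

g'(s) = -3s^2 - 21s - 30, which vanishes at s = -5 and s = -2.
Evaluating at the critical points and endpoints: g(-8) = 84, g(-5) = 33/2, g(-2) = 30, g(0) = 4.
Hence the absolute maximum is 84 at s = -8.

84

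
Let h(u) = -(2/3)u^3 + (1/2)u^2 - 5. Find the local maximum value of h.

h'(u) = -2u^2 + u. Setting h'(u) = 0 gives u ∈ {0, 1/2}.
Since h''(u) = -4u + 1, we get h''(0) = 1 > 0 ⇒ local minimum; h''(1/2) = -1 < 0 ⇒ local maximum.
So the local maximum value is h(1/2) = -119/24.

-119/24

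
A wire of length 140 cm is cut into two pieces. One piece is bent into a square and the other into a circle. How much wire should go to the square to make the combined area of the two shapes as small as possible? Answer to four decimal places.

Let x be the length used for the square. Square side x/4; circle radius (140−x)/(2π).
A(x) = (x/4)² + π·((140−x)/(2π))² = x²/16 + (140−x)²/(4π) for 0 ≤ x ≤ 140. A'(x) = x/8 − (140−x)/(2π) = 0 gives x = 4·140/(π+4) ≈ 78.4139.
A'' = 1/8 + 1/(2π) > 0, so this gives the minimum combined area; x ≈ 78.4139 cm to the square.

78.4139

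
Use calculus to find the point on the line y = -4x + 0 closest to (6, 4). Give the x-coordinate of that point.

-10/17

Minimize D(x)^2 = (x - 6)^2 + (-4x - 4)^2.
d/dx[D^2] = 2(x - 6) + 2·(-4)·(-4x - 4) = 0 ⇒ x = -10/17.
Then y = 40/17 and the distance is √(784/17) ≈ 6.7910.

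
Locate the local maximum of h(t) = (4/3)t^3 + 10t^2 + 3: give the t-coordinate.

h'(t) = 4t^2 + 20t. Setting h'(t) = 0 gives t ∈ {-5, 0}.
h''(t) = 8t + 20. h''(-5) = -20 < 0 ⇒ local maximum; h''(0) = 20 > 0 ⇒ local minimum.
The local maximum is h(-5) = 259/3.

-5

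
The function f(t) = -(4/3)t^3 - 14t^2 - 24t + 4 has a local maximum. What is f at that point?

Critical points: f'(t) = -4t^2 - 28t - 24 vanishes at t = -6, -1.
Second-derivative test with f''(t) = -8t - 28: f''(-6) = 20 > 0 ⇒ local minimum; f''(-1) = -20 < 0 ⇒ local maximum.
The local maximum is f(-1) = 46/3.

46/3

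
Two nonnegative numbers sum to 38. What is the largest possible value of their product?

361

With x + y = 38, the product is P(x) = x(38 − x).
P'(x) = 38 − 2x = 0 gives x = 19; P'' = −2 < 0, so this is the maximum.
P = 19·19 = 361.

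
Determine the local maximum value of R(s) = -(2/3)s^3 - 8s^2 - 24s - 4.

R'(s) = -2s^2 - 16s - 24 = 0 at s = -6, -2.
Second-derivative test with R''(s) = -4s - 16: R''(-6) = 8 > 0 ⇒ local minimum; R''(-2) = -8 < 0 ⇒ local maximum.
Thus R has its local maximum at s = -2, with value 52/3.

52/3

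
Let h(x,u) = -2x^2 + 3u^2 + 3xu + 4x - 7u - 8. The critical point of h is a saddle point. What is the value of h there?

-230/33

∂h/∂x = -4x + 3u + 4 = 0 and ∂h/∂u = 3x + 6u - 7 = 0, so (x, u) = (15/11, 16/33).
The Hessian has h_{xx} = -4, h_{uu} = 6, h_{xu} = 3, giving D = -33 < 0, so the point is a saddle point.
h(15/11, 16/33) = -230/33.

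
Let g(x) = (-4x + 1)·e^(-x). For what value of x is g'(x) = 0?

5/4

g'(x) = (-4)·e^(-x) + (-4x + 1)·(-1)·e^(-x) = (4x - 5)·e^(-x). Since e^(-x) > 0, the only critical point is x = 5/4.
g''(5/4) has the same sign as 4 > 0, so this is a local minimum.
g(5/4) = (-4)·e^(-5/4) ≈ -1.1460.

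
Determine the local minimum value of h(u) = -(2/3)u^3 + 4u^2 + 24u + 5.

-65/3

h'(u) = -2u^2 + 8u + 24 = 0 at u = -2, 6.
Since h''(u) = -4u + 8, we get h''(-2) = 16 > 0 ⇒ local minimum; h''(6) = -16 < 0 ⇒ local maximum.
So the local minimum value is h(-2) = -65/3.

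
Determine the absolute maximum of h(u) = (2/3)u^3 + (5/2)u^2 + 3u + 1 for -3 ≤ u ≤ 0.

1

Differentiating, h'(u) = 2u^2 + 5u + 3; which vanishes at u = -3/2 and u = -1.
Evaluating at the critical points and endpoints: h(-3) = -7/2,  h(-3/2) = -1/8,  h(-1) = -1/6,  h(0) = 1.
The maximum over the interval is 1, attained at u = 0.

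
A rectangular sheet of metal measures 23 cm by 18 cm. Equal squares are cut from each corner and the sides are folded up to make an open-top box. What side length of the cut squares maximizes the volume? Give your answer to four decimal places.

3.3413

With cut size x, the volume is V(x) = x(23 − 2x)(18 − 2x) for 0 < x < 9.
V'(x) = 12x^2 − 164x + 414. Setting V'(x) = 0 gives x ≈ 3.3413 (the root in (0, 9)).
V''(x) = 24x − 164 is negative there, so this is the maximum; V ≈ 617.0397.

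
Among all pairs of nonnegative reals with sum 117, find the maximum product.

13689/4

With x + y = 117, the product is P(x) = x(117 − x).
P'(x) = 117 − 2x = 0 gives x = 117/2; P'' = −2 < 0, so this is the maximum.
P = 117/2·117/2 = 13689/4.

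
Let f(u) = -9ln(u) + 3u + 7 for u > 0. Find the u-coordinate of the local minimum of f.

3

f'(u) = -9/u + 3 = 0 gives u = 3.
f''(u) = 9/u², which is positive for u > 0, so this is a local minimum.
f(3) = -9·ln(3) + 9 + 7 ≈ 6.1125.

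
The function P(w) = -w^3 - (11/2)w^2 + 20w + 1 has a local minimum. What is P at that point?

-223/2

P'(w) = -3w^2 - 11w + 20 = 0 at w = -5, 4/3.
P''(w) = -6w - 11. P''(-5) = 19 > 0 ⇒ local minimum; P''(4/3) = -19 < 0 ⇒ local maximum.
Thus P has its local minimum at w = -5, with value -223/2.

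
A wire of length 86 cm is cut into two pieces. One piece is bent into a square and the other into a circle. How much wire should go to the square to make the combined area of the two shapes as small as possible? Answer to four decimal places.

Let x be the length used for the square. Square side x/4; circle radius (86−x)/(2π).
A(x) = (x/4)² + π·((86−x)/(2π))² = x²/16 + (86−x)²/(4π) for 0 ≤ x ≤ 86. A'(x) = x/8 − (86−x)/(2π) = 0 gives x = 4·86/(π+4) ≈ 48.1685.
A'' = 1/8 + 1/(2π) > 0, so this gives the minimum combined area; x ≈ 48.1685 cm to the square.

48.1685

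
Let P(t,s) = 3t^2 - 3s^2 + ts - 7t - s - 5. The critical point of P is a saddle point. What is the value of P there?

-336/37

∂P/∂t = 6t + s - 7 = 0 and ∂P/∂s = t - 6s - 1 = 0, so (t, s) = (43/37, 1/37).
The Hessian has P_{tt} = 6, P_{ss} = -6, P_{ts} = 1, giving D = -37 < 0, so the point is a saddle point.
P(43/37, 1/37) = -336/37.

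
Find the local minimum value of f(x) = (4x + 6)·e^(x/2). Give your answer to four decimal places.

By the product rule, f'(x) = (2x + 7)·e^(x/2). Since e^(x/2) > 0, the only critical point is x = -7/2.
f''(-7/2) has the same sign as 2 > 0, so this is a local minimum.
f(-7/2) = (-8)·e^(-7/4) ≈ -1.3902.

-1.3902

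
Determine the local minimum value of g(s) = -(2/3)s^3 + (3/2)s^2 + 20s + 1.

g'(s) = -2s^2 + 3s + 20. Setting g'(s) = 0 gives s ∈ {-5/2, 4}.
g''(s) = -4s + 3. g''(-5/2) = 13 > 0 ⇒ local minimum; g''(4) = -13 < 0 ⇒ local maximum.
So the local minimum value is g(-5/2) = -701/24.

-701/24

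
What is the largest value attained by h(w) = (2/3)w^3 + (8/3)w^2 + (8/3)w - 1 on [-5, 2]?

h'(w) = 2w^2 + (16/3)w + 8/3, which vanishes at w = -2 and w = -2/3.
Evaluating at the critical points and endpoints: h(-5) = -31, h(-2) = -1, h(-2/3) = -145/81, h(2) = 61/3.
Hence the absolute maximum is 61/3 at w = 2.

61/3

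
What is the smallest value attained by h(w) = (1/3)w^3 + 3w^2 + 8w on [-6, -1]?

-12

Differentiating, h'(w) = w^2 + 6w + 8; which vanishes at w = -4 and w = -2.
Candidates: h(-6) = -12; h(-4) = -16/3; h(-2) = -20/3; h(-1) = -16/3.
Hence the absolute minimum is -12 at w = -6.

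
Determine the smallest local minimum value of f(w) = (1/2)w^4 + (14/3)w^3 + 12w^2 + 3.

3

f'(w) = 2w^3 + 14w^2 + 24w = 0 at w = -4, -3, 0.
Since f''(w) = 6w^2 + 28w + 24, we get f''(-4) = 8 > 0 ⇒ local minimum; f''(-3) = -6 < 0 ⇒ local maximum; f''(0) = 24 > 0 ⇒ local minimum.
Thus f has its smallest local minimum at w = 0, with value 3.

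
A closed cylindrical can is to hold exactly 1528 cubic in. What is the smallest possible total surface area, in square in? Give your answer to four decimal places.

734.3957

With radius r and height h, πr²h = 1528 so h = 1528/(πr²), and S(r) = 2πr² + 2πrh = 2πr² + 2·1528/r.
S'(r) = 4πr − 2·1528/r² = 0 ⇒ r³ = 1528/(2π), so r ≈ 6.2419 and h = 2r ≈ 12.4837.
S''(r) = 4π + 4·1528/r³ > 0, so this is the minimum; S ≈ 734.3957.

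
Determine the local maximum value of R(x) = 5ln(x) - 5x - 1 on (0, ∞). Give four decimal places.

R'(x) = 5/x − 5 = 0 gives x = 1.
R''(x) = -5/x², which is negative for x > 0, so this is a local maximum.
R(1) = 5·ln(1) - 5 - 1 ≈ -6.0000.

-6.0000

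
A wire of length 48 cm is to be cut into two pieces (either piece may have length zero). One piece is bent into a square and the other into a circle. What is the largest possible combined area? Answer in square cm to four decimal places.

183.3465

Let x be the length used for the square. Square side x/4; circle radius (48−x)/(2π).
A(x) = (x/4)² + π·((48−x)/(2π))² = x²/16 + (48−x)²/(4π) for 0 ≤ x ≤ 48. A'(x) = x/8 − (48−x)/(2π) = 0 gives x = 4·48/(π+4) ≈ 26.8848.
A'' > 0, so the interior critical point is a minimum; the maximum is at an endpoint. A(0) = 183.3465 and A(48) = 144.0000, so the largest area is 183.3465.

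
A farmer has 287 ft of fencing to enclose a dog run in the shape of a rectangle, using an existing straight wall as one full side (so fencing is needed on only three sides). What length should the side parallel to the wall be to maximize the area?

287/2

Let the sides perpendicular to the wall have length x and the parallel side y, so 2x + y = 287 and the area is A = xy = x(287 − 2x).
A'(x) = 287 − 4x = 0 gives x = 287/4, and A''(x) = −4 < 0 confirms a maximum.
Then y = 287 − 2·287/4 = 287/2 and A = 82369/8.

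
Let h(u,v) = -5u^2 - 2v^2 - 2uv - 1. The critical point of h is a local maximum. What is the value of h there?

∂h/∂u = -10u - 2v = 0 and ∂h/∂v = -2u - 4v = 0, so (u, v) = (0, 0).
The Hessian has h_{uu} = -10, h_{vv} = -4, h_{uv} = -2, giving D = 36 > 0 with h_{uu} < 0, so the point is a local maximum.
h(0, 0) = -1.

-1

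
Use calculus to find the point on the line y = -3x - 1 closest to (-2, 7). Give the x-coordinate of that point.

Minimize D(x)^2 = (x + 2)^2 + (-3x - 8)^2.
d/dx[D^2] = 2(x + 2) + 2·(-3)·(-3x - 8) = 0 ⇒ x = -13/5.
Then y = 34/5 and the distance is √(2/5) ≈ 0.6325.

-13/5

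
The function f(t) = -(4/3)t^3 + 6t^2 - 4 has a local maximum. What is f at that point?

14

Critical points: f'(t) = -4t^2 + 12t vanishes at t = 0, 3.
Second-derivative test with f''(t) = -8t + 12: f''(0) = 12 > 0 ⇒ local minimum; f''(3) = -12 < 0 ⇒ local maximum.
Thus f has its local maximum at t = 3, with value 14.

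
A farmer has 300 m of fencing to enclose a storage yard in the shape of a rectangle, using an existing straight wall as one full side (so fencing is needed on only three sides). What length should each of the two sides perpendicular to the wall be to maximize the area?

75

Let the sides perpendicular to the wall have length x and the parallel side y, so 2x + y = 300 and the area is A = xy = x(300 − 2x).
A'(x) = 300 − 4x = 0 gives x = 75, and A''(x) = −4 < 0 confirms a maximum.
Then y = 300 − 2·75 = 150 and A = 11250.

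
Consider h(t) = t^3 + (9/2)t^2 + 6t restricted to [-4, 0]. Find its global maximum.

0

The derivative is 3t^2 + 9t + 6, which vanishes at t = -2 and t = -1.
Candidates: h(-4) = -16, h(-2) = -2, h(-1) = -5/2, h(0) = 0.
So the maximum is h(0) = 0.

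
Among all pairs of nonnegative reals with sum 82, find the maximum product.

With x + y = 82, the product is P(x) = x(82 − x).
P'(x) = 82 − 2x = 0 gives x = 41; P'' = −2 < 0, so this is the maximum.
P = 41·41 = 1681.

1681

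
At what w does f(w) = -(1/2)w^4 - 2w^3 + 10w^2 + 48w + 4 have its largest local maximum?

3

f'(w) = -2w^3 - 6w^2 + 20w + 48. Setting f'(w) = 0 gives w ∈ {-4, -2, 3}.
f''(w) = -6w^2 - 12w + 20. f''(-4) = -28 < 0 ⇒ local maximum; f''(-2) = 20 > 0 ⇒ local minimum; f''(3) = -70 < 0 ⇒ local maximum.
So the largest local maximum value is f(3) = 287/2.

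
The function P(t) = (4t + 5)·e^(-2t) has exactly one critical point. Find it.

P'(t) = 4·e^(-2t) + (4t + 5)·(-2)·e^(-2t) = (-8t - 6)·e^(-2t). Since e^(-2t) > 0, the only critical point is t = -3/4.
P''(-3/4) has the same sign as -8 < 0, so this is a local maximum.
P(-3/4) = (2)·e^(3/2) ≈ 8.9634.

-3/4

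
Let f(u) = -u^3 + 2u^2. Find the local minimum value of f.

Critical points: f'(u) = -3u^2 + 4u vanishes at u = 0, 4/3.
Second-derivative test with f''(u) = -6u + 4: f''(0) = 4 > 0 ⇒ local minimum; f''(4/3) = -4 < 0 ⇒ local maximum.
So the local minimum value is f(0) = 0.

0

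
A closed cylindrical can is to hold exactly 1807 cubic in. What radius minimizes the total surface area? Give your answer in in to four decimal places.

With radius r and height h, πr²h = 1807 so h = 1807/(πr²), and S(r) = 2πr² + 2πrh = 2πr² + 2·1807/r.
S'(r) = 4πr − 2·1807/r² = 0 ⇒ r³ = 1807/(2π), so r ≈ 6.6007 and h = 2r ≈ 13.2015.
S''(r) = 4π + 4·1807/r³ > 0, so this is the minimum; S ≈ 821.2713.

6.6007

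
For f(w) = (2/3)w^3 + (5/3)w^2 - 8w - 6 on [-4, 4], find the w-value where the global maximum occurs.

4

Differentiating, f'(w) = 2w^2 + (10/3)w - 8; which vanishes at w = -3 and w = 4/3.
Compare values at every candidate in [-4, 4]: f(-4) = 10, f(-3) = 15, f(4/3) = -982/81, f(4) = 94/3.
Hence the absolute maximum is 94/3 at w = 4.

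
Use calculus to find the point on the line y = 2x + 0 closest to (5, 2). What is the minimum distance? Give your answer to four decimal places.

3.5777

Minimize D(x)^2 = (x - 5)^2 + (2x - 2)^2.
d/dx[D^2] = 2(x - 5) + 2·2·(2x - 2) = 0 ⇒ x = 9/5.
Then y = 18/5 and the distance is √(64/5) ≈ 3.5777.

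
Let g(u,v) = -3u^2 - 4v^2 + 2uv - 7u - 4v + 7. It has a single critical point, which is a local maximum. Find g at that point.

152/11

∂g/∂u = -6u + 2v - 7 = 0 and ∂g/∂v = 2u - 8v - 4 = 0, so (u, v) = (-16/11, -19/22).
The Hessian has g_{uu} = -6, g_{vv} = -8, g_{uv} = 2, giving D = 44 > 0 with g_{uu} < 0, so the point is a local maximum.
g(-16/11, -19/22) = 152/11.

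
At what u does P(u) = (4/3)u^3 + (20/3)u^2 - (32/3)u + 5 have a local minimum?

2/3

Critical points: P'(u) = 4u^2 + (40/3)u - 32/3 vanishes at u = -4, 2/3.
P''(u) = 8u + 40/3. P''(-4) = -56/3 < 0 ⇒ local maximum; P''(2/3) = 56/3 > 0 ⇒ local minimum.
The local minimum is P(2/3) = 101/81.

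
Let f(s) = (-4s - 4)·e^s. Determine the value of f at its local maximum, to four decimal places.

0.5413

By the product rule, f'(s) = (-4s - 8)·e^s. Since e^s > 0, the only critical point is s = -2.
f''(-2) has the same sign as -4 < 0, so this is a local maximum.
f(-2) = (4)·e^(-2) ≈ 0.5413.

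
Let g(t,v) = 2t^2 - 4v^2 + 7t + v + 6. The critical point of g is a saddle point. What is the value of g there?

-1/16

∂g/∂t = 4t + 7 = 0 and ∂g/∂v = -8v + 1 = 0, so (t, v) = (-7/4, 1/8).
The Hessian has g_{tt} = 4, g_{vv} = -8, g_{tv} = 0, giving D = -32 < 0, so the point is a saddle point.
g(-7/4, 1/8) = -1/16.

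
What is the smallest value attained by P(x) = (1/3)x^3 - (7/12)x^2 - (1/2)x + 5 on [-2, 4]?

1

P'(x) = x^2 - (7/6)x - 1/2, which vanishes at x = -1/3 and x = 3/2.
Evaluating at the critical points and endpoints: P(-2) = 1, P(-1/3) = 1649/324, P(3/2) = 65/16, P(4) = 15.
So the minimum is P(-2) = 1.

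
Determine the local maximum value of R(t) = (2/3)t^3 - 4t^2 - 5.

-5

R'(t) = 2t^2 - 8t = 0 at t = 0, 4.
R''(t) = 4t - 8. R''(0) = -8 < 0 ⇒ local maximum; R''(4) = 8 > 0 ⇒ local minimum.
So the local maximum value is R(0) = -5.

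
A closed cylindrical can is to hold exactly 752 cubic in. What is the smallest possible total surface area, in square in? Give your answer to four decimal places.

457.7831

With radius r and height h, πr²h = 752 so h = 752/(πr²), and S(r) = 2πr² + 2πrh = 2πr² + 2·752/r.
S'(r) = 4πr − 2·752/r² = 0 ⇒ r³ = 752/(2π), so r ≈ 4.9281 and h = 2r ≈ 9.8562.
S''(r) = 4π + 4·752/r³ > 0, so this is the minimum; S ≈ 457.7831.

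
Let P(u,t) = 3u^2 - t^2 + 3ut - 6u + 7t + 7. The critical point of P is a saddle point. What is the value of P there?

∂P/∂u = 6u + 3t - 6 = 0 and ∂P/∂t = 3u - 2t + 7 = 0, so (u, t) = (-3/7, 20/7).
The Hessian has P_{uu} = 6, P_{tt} = -2, P_{ut} = 3, giving D = -21 < 0, so the point is a saddle point.
P(-3/7, 20/7) = 128/7.

128/7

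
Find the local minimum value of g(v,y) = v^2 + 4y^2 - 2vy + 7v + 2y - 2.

∂g/∂v = 2v - 2y + 7 = 0 and ∂g/∂y = -2v + 8y + 2 = 0, so (v, y) = (-5, -3/2).
The Hessian has g_{vv} = 2, g_{yy} = 8, g_{vy} = -2, giving D = 12 > 0 with g_{vv} > 0, so the point is a local minimum.
g(-5, -3/2) = -21.

-21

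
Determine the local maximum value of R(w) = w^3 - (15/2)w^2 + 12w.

11/2

R'(w) = 3w^2 - 15w + 12 = 0 at w = 1, 4.
Since R''(w) = 6w - 15, we get R''(1) = -9 < 0 ⇒ local maximum; R''(4) = 9 > 0 ⇒ local minimum.
The local maximum is R(1) = 11/2.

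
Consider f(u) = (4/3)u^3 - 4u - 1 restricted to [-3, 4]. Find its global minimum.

-25

f'(u) = 4u^2 - 4, which vanishes at u = -1 and u = 1.
Compare values at every candidate in [-3, 4]: f(-3) = -25; f(-1) = 5/3; f(1) = -11/3; f(4) = 205/3.
So the minimum is f(-3) = -25.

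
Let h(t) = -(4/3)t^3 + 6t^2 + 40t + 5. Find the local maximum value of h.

h'(t) = -4t^2 + 12t + 40. Setting h'(t) = 0 gives t ∈ {-2, 5}.
Second-derivative test with h''(t) = -8t + 12: h''(-2) = 28 > 0 ⇒ local minimum; h''(5) = -28 < 0 ⇒ local maximum.
The local maximum is h(5) = 565/3.

565/3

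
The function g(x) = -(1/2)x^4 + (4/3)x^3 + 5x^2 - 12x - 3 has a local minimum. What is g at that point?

-55/6

g'(x) = -2x^3 + 4x^2 + 10x - 12 = 0 at x = -2, 1, 3.
g''(x) = -6x^2 + 8x + 10. g''(-2) = -30 < 0 ⇒ local maximum; g''(1) = 12 > 0 ⇒ local minimum; g''(3) = -20 < 0 ⇒ local maximum.
Thus g has its local minimum at x = 1, with value -55/6.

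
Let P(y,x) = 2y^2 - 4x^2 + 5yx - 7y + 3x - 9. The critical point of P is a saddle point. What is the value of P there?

-586/57

∂P/∂y = 4y + 5x - 7 = 0 and ∂P/∂x = 5y - 8x + 3 = 0, so (y, x) = (41/57, 47/57).
The Hessian has P_{yy} = 4, P_{xx} = -8, P_{yx} = 5, giving D = -57 < 0, so the point is a saddle point.
P(41/57, 47/57) = -586/57.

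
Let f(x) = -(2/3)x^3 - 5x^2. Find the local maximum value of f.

0

Critical points: f'(x) = -2x^2 - 10x vanishes at x = -5, 0.
f''(x) = -4x - 10. f''(-5) = 10 > 0 ⇒ local minimum; f''(0) = -10 < 0 ⇒ local maximum.
So the local maximum value is f(0) = 0.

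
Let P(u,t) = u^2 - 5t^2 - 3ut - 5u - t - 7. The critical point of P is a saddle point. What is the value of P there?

-312/29

∂P/∂u = 2u - 3t - 5 = 0 and ∂P/∂t = -3u - 10t - 1 = 0, so (u, t) = (47/29, -17/29).
The Hessian has P_{uu} = 2, P_{tt} = -10, P_{ut} = -3, giving D = -29 < 0, so the point is a saddle point.
P(47/29, -17/29) = -312/29.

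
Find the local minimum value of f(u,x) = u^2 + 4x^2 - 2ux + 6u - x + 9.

-25/12

∂f/∂u = 2u - 2x + 6 = 0 and ∂f/∂x = -2u + 8x - 1 = 0, so (u, x) = (-23/6, -5/6).
The Hessian has f_{uu} = 2, f_{xx} = 8, f_{ux} = -2, giving D = 12 > 0 with f_{uu} > 0, so the point is a local minimum.
f(-23/6, -5/6) = -25/12.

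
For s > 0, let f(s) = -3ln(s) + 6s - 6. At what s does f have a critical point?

f'(s) = -3/s + 6 = 0 gives s = 1/2.
f''(s) = 3/s², which is positive for s > 0, so this is a local minimum.
f(1/2) = -3·ln(1/2) + 3 - 6 ≈ -0.9206.

1/2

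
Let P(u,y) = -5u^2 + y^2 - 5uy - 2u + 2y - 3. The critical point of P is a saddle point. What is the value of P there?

∂P/∂u = -10u - 5y - 2 = 0 and ∂P/∂y = -5u + 2y + 2 = 0, so (u, y) = (2/15, -2/3).
The Hessian has P_{uu} = -10, P_{yy} = 2, P_{uy} = -5, giving D = -45 < 0, so the point is a saddle point.
P(2/15, -2/3) = -19/5.

-19/5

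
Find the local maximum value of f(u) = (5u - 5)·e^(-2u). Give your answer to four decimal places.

0.1245

By the product rule, f'(u) = (-10u + 15)·e^(-2u). Since e^(-2u) > 0, the only critical point is u = 3/2.
f''(3/2) has the same sign as -10 < 0, so this is a local maximum.
f(3/2) = (5/2)·e^(-3) ≈ 0.1245.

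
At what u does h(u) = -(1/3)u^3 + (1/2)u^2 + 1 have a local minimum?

h'(u) = -u^2 + u = 0 at u = 0, 1.
Since h''(u) = -2u + 1, we get h''(0) = 1 > 0 ⇒ local minimum; h''(1) = -1 < 0 ⇒ local maximum.
The local minimum is h(0) = 1.

0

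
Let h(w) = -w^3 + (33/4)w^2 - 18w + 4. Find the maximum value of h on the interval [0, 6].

Differentiating, h'(w) = -3w^2 + (33/2)w - 18; which vanishes at w = 3/2 and w = 4.
Evaluating at the critical points and endpoints: h(0) = 4,  h(3/2) = -125/16,  h(4) = 0,  h(6) = -23.
So the maximum is h(0) = 4.

4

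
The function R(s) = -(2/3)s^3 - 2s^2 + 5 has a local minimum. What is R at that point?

R'(s) = -2s^2 - 4s = 0 at s = -2, 0.
R''(s) = -4s - 4. R''(-2) = 4 > 0 ⇒ local minimum; R''(0) = -4 < 0 ⇒ local maximum.
The local minimum is R(-2) = 7/3.

7/3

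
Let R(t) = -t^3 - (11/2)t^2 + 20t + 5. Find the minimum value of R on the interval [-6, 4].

R'(t) = -3t^2 - 11t + 20, which vanishes at t = -5 and t = 4/3.
Compare values at every candidate in [-6, 4]: R(-6) = -97,  R(-5) = -215/2,  R(4/3) = 527/27,  R(4) = -67.
Hence the absolute minimum is -215/2 at t = -5.

-215/2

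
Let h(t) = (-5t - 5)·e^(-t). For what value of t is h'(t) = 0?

Differentiating with the product rule gives h'(t) = (5t)·e^(-t). Since e^(-t) > 0, the only critical point is t = 0.
h''(0) has the same sign as 5 > 0, so this is a local minimum.
h(0) = (-5)·e^(0) ≈ -5.0000.

0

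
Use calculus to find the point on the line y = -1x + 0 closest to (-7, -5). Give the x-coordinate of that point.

-1

Minimize D(x)^2 = (x + 7)^2 + (-x + 5)^2.
d/dx[D^2] = 2(x + 7) + 2·(-1)·(-x + 5) = 0 ⇒ x = -1.
Then y = 1 and the distance is √(72) ≈ 8.4853.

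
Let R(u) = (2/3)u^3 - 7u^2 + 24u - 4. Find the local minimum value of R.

R'(u) = 2u^2 - 14u + 24. Setting R'(u) = 0 gives u ∈ {3, 4}.
Since R''(u) = 4u - 14, we get R''(3) = -2 < 0 ⇒ local maximum; R''(4) = 2 > 0 ⇒ local minimum.
So the local minimum value is R(4) = 68/3.

68/3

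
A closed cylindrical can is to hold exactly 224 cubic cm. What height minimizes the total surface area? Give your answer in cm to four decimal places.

With radius r and height h, πr²h = 224 so h = 224/(πr²), and S(r) = 2πr² + 2πrh = 2πr² + 2·224/r.
S'(r) = 4πr − 2·224/r² = 0 ⇒ r³ = 224/(2π), so r ≈ 3.2912 and h = 2r ≈ 6.5824.
S''(r) = 4π + 4·224/r³ > 0, so this is the minimum; S ≈ 204.1800.

6.5824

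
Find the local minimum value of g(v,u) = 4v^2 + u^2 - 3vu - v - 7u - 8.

∂g/∂v = 8v - 3u - 1 = 0 and ∂g/∂u = -3v + 2u - 7 = 0, so (v, u) = (23/7, 59/7).
The Hessian has g_{vv} = 8, g_{uu} = 2, g_{vu} = -3, giving D = 7 > 0 with g_{vv} > 0, so the point is a local minimum.
g(23/7, 59/7) = -274/7.

-274/7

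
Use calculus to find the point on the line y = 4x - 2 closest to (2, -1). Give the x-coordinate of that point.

6/17

Minimize D(x)^2 = (x - 2)^2 + (4x - 1)^2.
d/dx[D^2] = 2(x - 2) + 2·4·(4x - 1) = 0 ⇒ x = 6/17.
Then y = -10/17 and the distance is √(49/17) ≈ 1.6977.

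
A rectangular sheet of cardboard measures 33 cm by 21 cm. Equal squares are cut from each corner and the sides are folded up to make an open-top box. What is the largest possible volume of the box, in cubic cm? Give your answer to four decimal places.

With cut size x, the volume is V(x) = x(33 − 2x)(21 − 2x) for 0 < x < 10.5.
V'(x) = 12x^2 − 216x + 693. Setting V'(x) = 0 gives x ≈ 4.1782 (the root in (0, 10.5)).
V''(x) = 24x − 216 is negative there, so this is the maximum; V ≈ 1301.8595.

1301.8595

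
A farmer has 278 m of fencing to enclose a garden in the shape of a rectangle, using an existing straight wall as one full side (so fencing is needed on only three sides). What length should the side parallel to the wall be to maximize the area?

139

Let the sides perpendicular to the wall have length x and the parallel side y, so 2x + y = 278 and the area is A = xy = x(278 − 2x).
A'(x) = 278 − 4x = 0 gives x = 139/2, and A''(x) = −4 < 0 confirms a maximum.
Then y = 278 − 2·139/2 = 139 and A = 19321/2.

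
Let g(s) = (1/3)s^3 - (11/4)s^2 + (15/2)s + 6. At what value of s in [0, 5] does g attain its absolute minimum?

g'(s) = s^2 - (11/2)s + 15/2, which vanishes at s = 5/2 and s = 3.
Candidates: g(0) = 6; g(5/2) = 613/48; g(3) = 51/4; g(5) = 197/12.
Hence the absolute minimum is 6 at s = 0.

0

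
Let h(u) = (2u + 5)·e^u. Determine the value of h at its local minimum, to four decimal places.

-0.0604

By the product rule, h'(u) = (2u + 7)·e^u. Since e^u > 0, the only critical point is u = -7/2.
h''(-7/2) has the same sign as 2 > 0, so this is a local minimum.
h(-7/2) = (-2)·e^(-7/2) ≈ -0.0604.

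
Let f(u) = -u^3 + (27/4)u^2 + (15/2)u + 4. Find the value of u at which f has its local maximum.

5

Critical points: f'(u) = -3u^2 + (27/2)u + 15/2 vanishes at u = -1/2, 5.
f''(u) = -6u + 27/2. f''(-1/2) = 33/2 > 0 ⇒ local minimum; f''(5) = -33/2 < 0 ⇒ local maximum.
Thus f has its local maximum at u = 5, with value 341/4.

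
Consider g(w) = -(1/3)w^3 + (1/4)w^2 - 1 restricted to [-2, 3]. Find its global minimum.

-31/4

The derivative is -w^2 + (1/2)w, which vanishes at w = 0 and w = 1/2.
Candidates: g(-2) = 8/3; g(0) = -1; g(1/2) = -47/48; g(3) = -31/4.
Hence the absolute minimum is -31/4 at w = 3.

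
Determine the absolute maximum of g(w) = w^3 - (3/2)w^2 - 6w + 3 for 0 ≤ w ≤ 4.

The derivative is 3w^2 - 3w - 6, whose only zero in [0, 4] is w = 2.
Candidates: g(0) = 3,  g(2) = -7,  g(4) = 19.
Hence the absolute maximum is 19 at w = 4.

19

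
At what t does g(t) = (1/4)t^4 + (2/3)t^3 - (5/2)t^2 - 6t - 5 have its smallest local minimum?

g'(t) = t^3 + 2t^2 - 5t - 6 = 0 at t = -3, -1, 2.
Since g''(t) = 3t^2 + 4t - 5, we get g''(-3) = 10 > 0 ⇒ local minimum; g''(-1) = -6 < 0 ⇒ local maximum; g''(2) = 15 > 0 ⇒ local minimum.
The smallest local minimum is g(2) = -53/3.

2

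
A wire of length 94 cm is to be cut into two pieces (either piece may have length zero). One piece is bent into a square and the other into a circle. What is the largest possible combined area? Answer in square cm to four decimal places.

Let x be the length used for the square. Square side x/4; circle radius (94−x)/(2π).
A(x) = (x/4)² + π·((94−x)/(2π))² = x²/16 + (94−x)²/(4π) for 0 ≤ x ≤ 94. A'(x) = x/8 − (94−x)/(2π) = 0 gives x = 4·94/(π+4) ≈ 52.6493.
A'' > 0, so the interior critical point is a minimum; the maximum is at an endpoint. A(0) = 703.1465 and A(94) = 552.2500, so the largest area is 703.1465.

703.1465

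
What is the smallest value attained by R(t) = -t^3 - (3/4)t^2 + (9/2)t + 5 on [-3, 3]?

-61/4

R'(t) = -3t^2 - (3/2)t + 9/2, which vanishes at t = -3/2 and t = 1.
Candidates: R(-3) = 47/4; R(-3/2) = -1/16; R(1) = 31/4; R(3) = -61/4.
Hence the absolute minimum is -61/4 at t = 3.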